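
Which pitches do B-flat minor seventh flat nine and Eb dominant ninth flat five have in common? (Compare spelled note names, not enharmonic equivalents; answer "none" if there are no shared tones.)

B-flat minor seventh flat nine = B-flat, D-flat, F, A-flat, C-flat.
Eb dominant ninth flat five = E-flat, G, B-double-flat, D-flat, F.
Shared: D-flat, F.

D-flat, F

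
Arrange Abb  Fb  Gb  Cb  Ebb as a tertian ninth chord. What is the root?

Fb

Arranged so that each adjacent pair is a third by letter name: Fb – Abb – Cb – Ebb – Gb.
The bottom of that stack, Fb, is the root (this is Fb minor ninth).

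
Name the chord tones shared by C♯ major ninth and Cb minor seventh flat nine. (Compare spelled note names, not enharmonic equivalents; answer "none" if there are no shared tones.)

none

C♯ major ninth: C-sharp E-sharp G-sharp B-sharp D-sharp
Cb minor seventh flat nine: C-flat E-double-flat G-flat B-double-flat D-double-flat
Common to both → none.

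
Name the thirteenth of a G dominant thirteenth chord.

Root of G dominant thirteenth = G. The 13th is a major 13th: G up a major 13th → E.

E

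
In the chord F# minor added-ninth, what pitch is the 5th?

F# minor added-ninth is built on F#; its 5th is a perfect 5th above the root.
A fifth above F uses the letter C, and the perfect 5th above F# is C#.

C#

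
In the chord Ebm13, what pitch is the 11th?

Ebm13 is built on Eb; its 11th is a perfect 11th above the root.
A fourth above E uses the letter A, and the perfect 11th above Eb is Ab.

Ab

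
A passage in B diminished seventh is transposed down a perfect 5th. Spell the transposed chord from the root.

E, G, B-flat, D-flat

B down a perfect 5th → E. New chord: E diminished seventh.
Root: E
Minor 3rd (3rd): G
Diminished 5th (5th): B-flat
Diminished 7th (7th): D-flat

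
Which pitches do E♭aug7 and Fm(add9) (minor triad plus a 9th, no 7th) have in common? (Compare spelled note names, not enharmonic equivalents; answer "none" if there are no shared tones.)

G

E♭aug7 = Eb, G, B, Db.
Fm(add9) = F, Ab, C, G.
Shared: G.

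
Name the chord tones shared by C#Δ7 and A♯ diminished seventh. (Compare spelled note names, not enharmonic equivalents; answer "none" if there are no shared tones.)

C#

C#Δ7: C# E# G# B#
A♯ diminished seventh: A# C# E G
Common to both → C#.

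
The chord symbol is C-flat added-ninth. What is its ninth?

Root of C-flat added-ninth = C-flat. The 9th is a major 9th: C-flat up a major 9th → D-flat.

D-flat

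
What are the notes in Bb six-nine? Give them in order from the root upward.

Bb D F G C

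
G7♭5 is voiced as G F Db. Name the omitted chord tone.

B

G7♭5 = G, B, Db, F. The voicing lacks the 3rd (major 3rd), B.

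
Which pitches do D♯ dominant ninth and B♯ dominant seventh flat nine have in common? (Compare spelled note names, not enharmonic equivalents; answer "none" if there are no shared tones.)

F-double-sharp, A-sharp, C-sharp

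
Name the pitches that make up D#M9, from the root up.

D#M9: major ninth on D#.
- root: D#
- major 3rd: F##
- perfect 5th: A#
- major 7th: C##
- major 9th: E#

D#, F##, A#, C##, E#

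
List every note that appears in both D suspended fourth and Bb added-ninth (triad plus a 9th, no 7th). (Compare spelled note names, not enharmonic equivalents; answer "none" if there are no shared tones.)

D

D suspended fourth = D, G, A.
Bb added-ninth = Bb, D, F, C.
Shared: D.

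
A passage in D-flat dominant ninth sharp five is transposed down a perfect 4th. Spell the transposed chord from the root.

A-flat C E G-flat B-flat

Transposed root: D-flat → A-flat (perfect 4th down). So we spell A-flat dominant ninth sharp five:
- root: A-flat
- major 3rd: C
- augmented 5th: E
- minor 7th: G-flat
- major 9th: B-flat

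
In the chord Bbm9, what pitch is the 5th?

F

Bbm9 is built on Bb; its 5th is a perfect 5th above the root.
A fifth above B uses the letter F, and the perfect 5th above Bb is F.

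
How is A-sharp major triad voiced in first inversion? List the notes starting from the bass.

C## E# A#

In root position, A-sharp major triad is A#–C##–E#.
First inversion puts the third (C##) in the bass.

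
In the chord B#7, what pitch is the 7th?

B#7 is built on B♯; its 7th is a minor 7th above the root.
A seventh above B uses the letter A, and the minor 7th above B♯ is A♯.

A♯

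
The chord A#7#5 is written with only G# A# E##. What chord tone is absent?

C##

A#7#5 = A#, C##, E##, G#. The voicing lacks the 3rd (major 3rd), C##.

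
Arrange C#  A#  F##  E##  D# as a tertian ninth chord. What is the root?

Arranged so that each adjacent pair is a third by letter name: D# – F## – A# – C# – E##.
The bottom of that stack, D#, is the root (this is D# dominant seventh sharp nine).

D#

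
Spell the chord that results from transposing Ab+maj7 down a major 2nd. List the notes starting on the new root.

Gb  Bb  D  F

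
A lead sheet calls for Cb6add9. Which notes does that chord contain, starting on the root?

Root Cb, quality six-nine:
root → Cb
3rd (major 3rd) → Eb
5th (perfect 5th) → Gb
6th (major 6th) → Ab
9th (major 9th) → Db

Cb, Eb, Gb, Ab, Db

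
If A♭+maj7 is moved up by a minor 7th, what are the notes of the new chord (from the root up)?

Gb, Bb, D, F

A minor 7th up from Ab is Gb, so the new chord is Gb augmented major seventh.
Gb — root
Bb — major 3rd
D — augmented 5th
F — major 7th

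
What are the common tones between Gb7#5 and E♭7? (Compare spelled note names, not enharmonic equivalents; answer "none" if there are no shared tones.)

B♭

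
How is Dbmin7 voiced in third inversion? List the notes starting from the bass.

Cb Db Fb Ab

In root position, Dbmin7 is Db–Fb–Ab–Cb.
Third inversion puts the seventh (Cb) in the bass.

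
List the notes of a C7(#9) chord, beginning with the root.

Root C, quality dominant seventh sharp nine:
Root: C
Major 3rd (3rd): E
Perfect 5th (5th): G
Minor 7th (7th): Bb
Augmented 9th (9th): D#

C – E – G – Bb – D#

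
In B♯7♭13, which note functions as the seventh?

B♯7♭13 is built on B#; its 7th is a minor 7th above the root.
A seventh above B uses the letter A, and the minor 7th above B# is A#.

A#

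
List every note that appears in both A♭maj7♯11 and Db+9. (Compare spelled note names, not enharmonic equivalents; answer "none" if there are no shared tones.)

A♭maj7♯11 = Ab, C, Eb, G, D.
Db+9 = Db, F, A, Cb, Eb.
Shared: Eb.

Eb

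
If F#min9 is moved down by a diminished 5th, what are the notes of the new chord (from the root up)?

B#  D#  F##  A#  C##

A diminished 5th down from F# is B#, so the new chord is B# minor ninth.
Root: B#
Minor 3rd (3rd): D#
Perfect 5th (5th): F##
Minor 7th (7th): A#
Major 9th (9th): C##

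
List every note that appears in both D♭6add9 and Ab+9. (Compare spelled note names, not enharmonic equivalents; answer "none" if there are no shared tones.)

D♭6add9 = Db, F, Ab, Bb, Eb.
Ab+9 = Ab, C, E, Gb, Bb.
Shared: Ab, Bb.

Ab  Bb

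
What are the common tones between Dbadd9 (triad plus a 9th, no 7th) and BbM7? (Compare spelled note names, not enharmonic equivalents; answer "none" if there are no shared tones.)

F

Dbadd9 = D♭, F, A♭, E♭.
BbM7 = B♭, D, F, A.
Shared: F.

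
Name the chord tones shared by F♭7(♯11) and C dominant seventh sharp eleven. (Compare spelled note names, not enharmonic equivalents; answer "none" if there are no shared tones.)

F♭7(♯11): Fb Ab Cb Ebb Bb
C dominant seventh sharp eleven: C E G Bb F#
Common to both → Bb.

Bb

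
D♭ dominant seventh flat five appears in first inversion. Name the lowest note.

D♭ dominant seventh flat five in root position is Db–F–Abb–Cb.
First inversion places the third in the bass, which is F.

F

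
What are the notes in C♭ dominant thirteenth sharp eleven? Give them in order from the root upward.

C-flat, E-flat, G-flat, B-double-flat, D-flat, F, A-flat

C♭ dominant thirteenth sharp eleven is a dominant thirteenth sharp eleven built on C-flat.
root → C-flat
3rd (major 3rd) → E-flat
5th (perfect 5th) → G-flat
7th (minor 7th) → B-double-flat
9th (major 9th) → D-flat
11th (augmented 11th) → F
13th (major 13th) → A-flat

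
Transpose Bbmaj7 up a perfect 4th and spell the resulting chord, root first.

Eb, G, Bb, D

Transposed root: Bb → Eb (perfect 4th up). So we spell Eb major seventh:
Eb — root
G — major 3rd
Bb — perfect 5th
D — major 7th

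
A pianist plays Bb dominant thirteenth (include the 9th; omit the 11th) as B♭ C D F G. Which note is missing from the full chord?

The full Bb dominant thirteenth chord is B♭, D, F, A♭, C, G.
Comparing with the voicing, the minor 7th (7th) — A♭ — is absent.

A♭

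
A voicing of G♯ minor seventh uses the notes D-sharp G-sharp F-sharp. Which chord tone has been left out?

The full G♯ minor seventh chord is G-sharp, B, D-sharp, F-sharp.
Comparing with the voicing, the minor 3rd (3rd) — B — is absent.

B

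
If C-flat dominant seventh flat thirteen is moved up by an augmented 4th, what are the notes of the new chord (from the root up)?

An augmented 4th up from Cb is F, so the new chord is F dominant seventh flat thirteen.
- root: F
- major 3rd: A
- perfect 5th: C
- minor 7th: Eb
- minor 13th: Db

F  A  C  Eb  Db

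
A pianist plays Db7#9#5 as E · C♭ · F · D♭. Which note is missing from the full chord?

A

The full Db7#9#5 chord is D♭, F, A, C♭, E.
Comparing with the voicing, the augmented 5th (5th) — A — is absent.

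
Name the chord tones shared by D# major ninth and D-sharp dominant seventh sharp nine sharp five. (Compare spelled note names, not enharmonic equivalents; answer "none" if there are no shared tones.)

D# major ninth = D#, F##, A#, C##, E#.
D-sharp dominant seventh sharp nine sharp five = D#, F##, A##, C#, E##.
Shared: D#, F##.

D#, F##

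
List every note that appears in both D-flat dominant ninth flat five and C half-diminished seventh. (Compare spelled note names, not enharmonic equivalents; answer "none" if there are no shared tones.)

E♭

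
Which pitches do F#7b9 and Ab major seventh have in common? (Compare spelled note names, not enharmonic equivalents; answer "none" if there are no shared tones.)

G

F#7b9 = F#, A#, C#, E, G.
Ab major seventh = Ab, C, Eb, G.
Shared: G.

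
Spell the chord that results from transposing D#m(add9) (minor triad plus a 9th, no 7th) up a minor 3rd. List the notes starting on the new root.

F#, A, C#, G#

D# up a minor 3rd → F#. New chord: F# minor added-ninth.
- root: F#
- minor 3rd: A
- perfect 5th: C#
- major 9th: G#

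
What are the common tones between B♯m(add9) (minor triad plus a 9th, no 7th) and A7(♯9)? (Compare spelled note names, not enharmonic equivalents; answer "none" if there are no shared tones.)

B#

B♯m(add9) = B#, D#, F##, C##.
A7(♯9) = A, C#, E, G, B#.
Shared: B#.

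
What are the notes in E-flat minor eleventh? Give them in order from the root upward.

E♭, G♭, B♭, D♭, F, A♭

E-flat minor eleventh: minor eleventh on E♭.
- root: E♭
- minor 3rd: G♭
- perfect 5th: B♭
- minor 7th: D♭
- major 9th: F
- perfect 11th: A♭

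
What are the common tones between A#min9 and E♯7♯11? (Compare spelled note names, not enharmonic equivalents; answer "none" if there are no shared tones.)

E#  B#

A#min9: A# C# E# G# B#
E♯7♯11: E# G## B# D# A##
Common to both → E#, B#.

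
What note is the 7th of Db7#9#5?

Root of Db7#9#5 = Db. The 7th is a minor 7th: Db up a minor 7th → Cb.

Cb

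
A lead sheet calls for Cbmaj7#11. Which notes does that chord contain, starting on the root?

Cb, Eb, Gb, Bb, F

Cbmaj7#11: major seventh sharp eleven on Cb.
- root: Cb
- major 3rd: Eb
- perfect 5th: Gb
- major 7th: Bb
- augmented 11th: F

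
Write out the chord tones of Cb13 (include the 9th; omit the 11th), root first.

Cb – Eb – Gb – Bbb – Db – Ab

Cb13 is a dominant thirteenth built on Cb.
- root: Cb
- major 3rd: Eb
- perfect 5th: Gb
- minor 7th: Bbb
- major 9th: Db
- major 13th: Ab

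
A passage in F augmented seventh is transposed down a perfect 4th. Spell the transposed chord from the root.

Transposed root: F → C (perfect 4th down). So we spell C augmented seventh:
Root: C
Major 3rd (3rd): E
Augmented 5th (5th): G-sharp
Minor 7th (7th): B-flat

C E G-sharp B-flat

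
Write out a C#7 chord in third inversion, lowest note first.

B, C♯, E♯, G♯

C#7 = C♯–E♯–G♯–B; third inversion → seventh (B) lowest.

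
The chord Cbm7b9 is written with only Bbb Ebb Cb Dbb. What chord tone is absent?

The full Cbm7b9 chord is Cb, Ebb, Gb, Bbb, Dbb.
Comparing with the voicing, the perfect 5th (5th) — Gb — is absent.

Gb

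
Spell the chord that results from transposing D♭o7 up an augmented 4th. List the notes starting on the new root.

Db up an augmented 4th → G. New chord: G diminished seventh.
root → G
3rd (minor 3rd) → Bb
5th (diminished 5th) → Db
7th (diminished 7th) → Fb

G, Bb, Db, Fb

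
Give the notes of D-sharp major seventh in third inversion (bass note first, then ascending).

C𝄪  D♯  F𝄪  A♯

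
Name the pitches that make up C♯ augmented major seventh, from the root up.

C♯ E♯ G𝄪 B♯

Root C♯, quality augmented major seventh:
root → C♯
3rd (major 3rd) → E♯
5th (augmented 5th) → G𝄪
7th (major 7th) → B♯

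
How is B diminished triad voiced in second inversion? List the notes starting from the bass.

In root position, B diminished triad is B–D–F.
Second inversion puts the fifth (F) in the bass.

F – B – D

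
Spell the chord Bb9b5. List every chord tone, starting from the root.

Root B♭, quality dominant ninth flat five:
B♭ — root
D — major 3rd
F♭ — diminished 5th
A♭ — minor 7th
C — major 9th

B♭ – D – F♭ – A♭ – C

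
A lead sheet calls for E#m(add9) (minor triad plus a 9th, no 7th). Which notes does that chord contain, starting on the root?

E#, G#, B#, F##

E#m(add9) is a minor added-ninth built on E#.
Root: E#
Minor 3rd (3rd): G#
Perfect 5th (5th): B#
Major 9th (9th): F##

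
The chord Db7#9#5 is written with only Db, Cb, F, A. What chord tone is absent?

E

The full Db7#9#5 chord is Db, F, A, Cb, E.
Comparing with the voicing, the augmented 9th (9th) — E — is absent.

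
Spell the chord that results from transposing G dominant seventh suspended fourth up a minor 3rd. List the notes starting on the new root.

B♭ – E♭ – F – A♭

G up a minor 3rd → B♭. New chord: B♭ dominant seventh suspended fourth.
root → B♭
4th (perfect 4th) → E♭
5th (perfect 5th) → F
7th (minor 7th) → A♭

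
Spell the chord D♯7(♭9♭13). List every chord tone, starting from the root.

D♯7(♭9♭13): dominant seventh flat nine flat thirteen on D#.
- root: D#
- major 3rd: F##
- perfect 5th: A#
- minor 7th: C#
- minor 9th: E
- minor 13th: B

D#, F##, A#, C#, E, B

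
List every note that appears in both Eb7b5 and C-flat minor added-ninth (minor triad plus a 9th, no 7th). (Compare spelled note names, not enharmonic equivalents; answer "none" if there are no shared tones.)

Eb7b5 = Eb, G, Bbb, Db.
C-flat minor added-ninth = Cb, Ebb, Gb, Db.
Shared: Db.

Db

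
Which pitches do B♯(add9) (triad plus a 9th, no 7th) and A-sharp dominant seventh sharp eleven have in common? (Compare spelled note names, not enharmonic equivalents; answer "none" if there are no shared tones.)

B♯(add9): B♯ D𝄪 F𝄪 C𝄪
A-sharp dominant seventh sharp eleven: A♯ C𝄪 E♯ G♯ D𝄪
Common to both → D𝄪, C𝄪.

D𝄪  C𝄪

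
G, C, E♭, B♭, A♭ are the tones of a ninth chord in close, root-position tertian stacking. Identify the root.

Stacking in thirds gives A♭ – C – E♭ – G – B♭, so A♭ is the root — A♭ major ninth.

A♭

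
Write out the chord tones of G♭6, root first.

Gb, Bb, Db, Eb

G♭6: major sixth on Gb.
- root: Gb
- major 3rd: Bb
- perfect 5th: Db
- major 6th: Eb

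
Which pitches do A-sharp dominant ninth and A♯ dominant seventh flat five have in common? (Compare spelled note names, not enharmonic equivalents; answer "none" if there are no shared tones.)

A-sharp  C-double-sharp  G-sharp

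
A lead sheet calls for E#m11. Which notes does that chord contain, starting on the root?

E#, G#, B#, D#, F##, A#

E#m11: minor eleventh on E#.
- root: E#
- minor 3rd: G#
- perfect 5th: B#
- minor 7th: D#
- major 9th: F##
- perfect 11th: A#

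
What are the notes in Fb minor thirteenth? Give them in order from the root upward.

Fb minor thirteenth: minor thirteenth on F♭.
- root: F♭
- minor 3rd: A𝄫
- perfect 5th: C♭
- minor 7th: E𝄫
- major 9th: G♭
- perfect 11th: B𝄫
- major 13th: D♭

F♭ A𝄫 C♭ E𝄫 G♭ B𝄫 D♭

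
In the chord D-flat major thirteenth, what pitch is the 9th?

E-flat

D-flat major thirteenth is built on D-flat; its 9th is a major 9th above the root.
A second above D uses the letter E, and the major 9th above D-flat is E-flat.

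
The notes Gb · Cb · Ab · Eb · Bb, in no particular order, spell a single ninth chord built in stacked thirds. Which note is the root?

Ab

Arranged so that each adjacent pair is a third by letter name: Ab – Cb – Eb – Gb – Bb.
The bottom of that stack, Ab, is the root (this is Ab minor ninth).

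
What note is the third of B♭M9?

D

B♭M9 is built on Bb; its 3rd is a major 3rd above the root.
A third above B uses the letter D, and the major 3rd above Bb is D.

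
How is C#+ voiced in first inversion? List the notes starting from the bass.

C#+ = C#–E#–G##; first inversion → third (E#) lowest.

E#  G##  C#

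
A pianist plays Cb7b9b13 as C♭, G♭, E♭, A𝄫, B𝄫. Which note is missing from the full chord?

D𝄫

Cb7b9b13 = C♭, E♭, G♭, B𝄫, D𝄫, A𝄫. The voicing lacks the 9th (minor 9th), D𝄫.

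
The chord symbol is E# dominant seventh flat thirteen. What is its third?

G-double-sharp

E# dominant seventh flat thirteen is built on E-sharp; its 3rd is a major 3rd above the root.
A third above E uses the letter G, and the major 3rd above E-sharp is G-double-sharp.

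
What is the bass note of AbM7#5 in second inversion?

E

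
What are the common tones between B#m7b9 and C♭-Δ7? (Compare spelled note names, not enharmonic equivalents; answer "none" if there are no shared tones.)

none

B#m7b9 = B#, D#, F##, A#, C#.
C♭-Δ7 = Cb, Ebb, Gb, Bb.
Shared: none.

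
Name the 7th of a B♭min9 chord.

Ab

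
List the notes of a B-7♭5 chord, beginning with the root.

Root B, quality half-diminished seventh:
B — root
D — minor 3rd
F — diminished 5th
A — minor 7th

B D F A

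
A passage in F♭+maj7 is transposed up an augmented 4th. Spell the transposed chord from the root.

B♭  D  F♯  A

F♭ up an augmented 4th → B♭. New chord: B♭ augmented major seventh.
root → B♭
3rd (major 3rd) → D
5th (augmented 5th) → F♯
7th (major 7th) → A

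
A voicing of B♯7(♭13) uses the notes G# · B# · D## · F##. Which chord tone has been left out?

The full B♯7(♭13) chord is B#, D##, F##, A#, G#.
Comparing with the voicing, the minor 7th (7th) — A# — is absent.

A#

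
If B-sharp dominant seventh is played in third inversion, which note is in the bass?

A-sharp

B-sharp dominant seventh = B-sharp–D-double-sharp–F-double-sharp–A-sharp. Third inversion → seventh in the bass = A-sharp.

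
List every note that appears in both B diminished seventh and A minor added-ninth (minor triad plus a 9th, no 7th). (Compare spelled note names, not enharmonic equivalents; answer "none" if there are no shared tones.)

B

B diminished seventh = B, D, F, A-flat.
A minor added-ninth = A, C, E, B.
Shared: B.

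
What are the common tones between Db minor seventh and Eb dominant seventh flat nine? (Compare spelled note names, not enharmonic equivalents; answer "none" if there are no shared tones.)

D-flat, F-flat

Db minor seventh: D-flat F-flat A-flat C-flat
Eb dominant seventh flat nine: E-flat G B-flat D-flat F-flat
Common to both → D-flat, F-flat.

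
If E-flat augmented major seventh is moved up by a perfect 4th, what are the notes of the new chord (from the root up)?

Ab, C, E, G

Eb up a perfect 4th → Ab. New chord: Ab augmented major seventh.
Root: Ab
Major 3rd (3rd): C
Augmented 5th (5th): E
Major 7th (7th): G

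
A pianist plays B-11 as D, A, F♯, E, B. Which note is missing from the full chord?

C♯

B-11 = B, D, F♯, A, C♯, E. The voicing lacks the 9th (major 9th), C♯.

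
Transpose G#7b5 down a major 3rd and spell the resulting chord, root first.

A major 3rd down from G# is E, so the new chord is E dominant seventh flat five.
E — root
G# — major 3rd
Bb — diminished 5th
D — minor 7th

E, G#, Bb, D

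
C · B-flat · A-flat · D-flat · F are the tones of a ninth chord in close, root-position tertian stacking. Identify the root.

B-flat

Stacking in thirds gives B-flat – D-flat – F – A-flat – C, so B-flat is the root — B-flat minor ninth.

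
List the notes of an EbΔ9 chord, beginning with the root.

Root E♭, quality major ninth:
- root: E♭
- major 3rd: G
- perfect 5th: B♭
- major 7th: D
- major 9th: F

E♭, G, B♭, D, F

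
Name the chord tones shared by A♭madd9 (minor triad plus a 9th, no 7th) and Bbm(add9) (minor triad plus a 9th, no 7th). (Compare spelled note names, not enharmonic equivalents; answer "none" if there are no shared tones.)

B♭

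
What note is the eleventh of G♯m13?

C#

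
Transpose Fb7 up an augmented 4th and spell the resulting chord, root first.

F♭ up an augmented 4th → B♭. New chord: B♭ dominant seventh.
- root: B♭
- major 3rd: D
- perfect 5th: F
- minor 7th: A♭

B♭ D F A♭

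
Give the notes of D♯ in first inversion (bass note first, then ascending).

F##  A#  D#

In root position, D♯ is D#–F##–A#.
First inversion puts the third (F##) in the bass.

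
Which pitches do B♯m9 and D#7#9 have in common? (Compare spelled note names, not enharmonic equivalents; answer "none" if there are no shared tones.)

D#  F##  A#

B♯m9 = B#, D#, F##, A#, C##.
D#7#9 = D#, F##, A#, C#, E##.
Shared: D#, F##, A#.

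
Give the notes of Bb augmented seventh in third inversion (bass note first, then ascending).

Bb augmented seventh = B-flat–D–F-sharp–A-flat; third inversion → seventh (A-flat) lowest.

A-flat – B-flat – D – F-sharp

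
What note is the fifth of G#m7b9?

D#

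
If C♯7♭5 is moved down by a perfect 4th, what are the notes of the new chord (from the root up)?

G# B# D F#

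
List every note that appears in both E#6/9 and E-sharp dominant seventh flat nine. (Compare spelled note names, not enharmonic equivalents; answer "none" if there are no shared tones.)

E#6/9 = E♯, G𝄪, B♯, C𝄪, F𝄪.
E-sharp dominant seventh flat nine = E♯, G𝄪, B♯, D♯, F♯.
Shared: E♯, G𝄪, B♯.

E♯ G𝄪 B♯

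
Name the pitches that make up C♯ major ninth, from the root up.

C-sharp – E-sharp – G-sharp – B-sharp – D-sharp

Root C-sharp, quality major ninth:
C-sharp — root
E-sharp — major 3rd
G-sharp — perfect 5th
B-sharp — major 7th
D-sharp — major 9th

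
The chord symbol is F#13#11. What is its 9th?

G#

F#13#11 is built on F#; its 9th is a major 9th above the root.
A second above F uses the letter G, and the major 9th above F# is G#.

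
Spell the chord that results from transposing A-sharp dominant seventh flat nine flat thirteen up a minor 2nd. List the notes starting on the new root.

B, D♯, F♯, A, C, G

A♯ up a minor 2nd → B. New chord: B dominant seventh flat nine flat thirteen.
B — root
D♯ — major 3rd
F♯ — perfect 5th
A — minor 7th
C — minor 9th
G — minor 13th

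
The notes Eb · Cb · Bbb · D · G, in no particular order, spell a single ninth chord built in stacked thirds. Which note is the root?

Stacking in thirds gives Cb – Eb – G – Bbb – D, so Cb is the root — Cb dominant seventh sharp nine sharp five.

Cb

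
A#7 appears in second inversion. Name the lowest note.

A#7 in root position is A#–C##–E#–G#.
Second inversion places the fifth in the bass, which is E#.

E#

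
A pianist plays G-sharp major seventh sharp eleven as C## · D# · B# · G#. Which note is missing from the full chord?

F##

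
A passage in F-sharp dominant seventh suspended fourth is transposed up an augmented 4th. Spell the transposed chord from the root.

B#, E#, F##, A#

Transposed root: F# → B# (augmented 4th up). So we spell B# dominant seventh suspended fourth:
Root: B#
Perfect 4th (4th): E#
Perfect 5th (5th): F##
Minor 7th (7th): A#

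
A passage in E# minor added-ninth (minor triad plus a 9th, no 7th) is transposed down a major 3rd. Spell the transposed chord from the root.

E-sharp down a major 3rd → C-sharp. New chord: C-sharp minor added-ninth.
root → C-sharp
3rd (minor 3rd) → E
5th (perfect 5th) → G-sharp
9th (major 9th) → D-sharp

C-sharp E G-sharp D-sharp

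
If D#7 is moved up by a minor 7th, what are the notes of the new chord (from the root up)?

A minor 7th up from D♯ is C♯, so the new chord is C♯ dominant seventh.
C♯ — root
E♯ — major 3rd
G♯ — perfect 5th
B — minor 7th

C♯  E♯  G♯  B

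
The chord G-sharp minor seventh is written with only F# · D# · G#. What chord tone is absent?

B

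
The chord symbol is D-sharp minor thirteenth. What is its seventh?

C-sharp

Root of D-sharp minor thirteenth = D-sharp. The 7th is a minor 7th: D-sharp up a minor 7th → C-sharp.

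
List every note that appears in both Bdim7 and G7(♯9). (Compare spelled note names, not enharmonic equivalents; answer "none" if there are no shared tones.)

Bdim7 = B, D, F, Ab.
G7(♯9) = G, B, D, F, A#.
Shared: B, D, F.

B, D, F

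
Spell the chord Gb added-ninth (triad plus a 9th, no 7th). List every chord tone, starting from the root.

G-flat, B-flat, D-flat, A-flat

Gb added-ninth: added-ninth on G-flat.
Root: G-flat
Major 3rd (3rd): B-flat
Perfect 5th (5th): D-flat
Major 9th (9th): A-flat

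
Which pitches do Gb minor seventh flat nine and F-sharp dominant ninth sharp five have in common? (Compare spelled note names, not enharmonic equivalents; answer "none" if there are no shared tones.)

none

Gb minor seventh flat nine = G-flat, B-double-flat, D-flat, F-flat, A-double-flat.
F-sharp dominant ninth sharp five = F-sharp, A-sharp, C-double-sharp, E, G-sharp.
Shared: none.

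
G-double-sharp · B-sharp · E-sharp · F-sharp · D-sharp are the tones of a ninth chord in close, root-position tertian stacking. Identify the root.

E-sharp

Stacking in thirds gives E-sharp – G-double-sharp – B-sharp – D-sharp – F-sharp, so E-sharp is the root — E-sharp dominant seventh flat nine.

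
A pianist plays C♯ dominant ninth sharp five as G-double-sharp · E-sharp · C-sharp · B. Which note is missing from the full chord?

D-sharp

C♯ dominant ninth sharp five = C-sharp, E-sharp, G-double-sharp, B, D-sharp. The voicing lacks the 9th (major 9th), D-sharp.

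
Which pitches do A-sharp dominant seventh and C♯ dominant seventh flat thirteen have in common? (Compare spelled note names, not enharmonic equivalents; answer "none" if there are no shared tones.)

E-sharp, G-sharp

A-sharp dominant seventh: A-sharp C-double-sharp E-sharp G-sharp
C♯ dominant seventh flat thirteen: C-sharp E-sharp G-sharp B A
Common to both → E-sharp, G-sharp.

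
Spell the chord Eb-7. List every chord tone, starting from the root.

Eb  Gb  Bb  Db

Eb-7: minor seventh on Eb.
root → Eb
3rd (minor 3rd) → Gb
5th (perfect 5th) → Bb
7th (minor 7th) → Db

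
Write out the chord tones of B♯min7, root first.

B♯ – D♯ – F𝄪 – A♯

B♯min7 is a minor seventh built on B♯.
root → B♯
3rd (minor 3rd) → D♯
5th (perfect 5th) → F𝄪
7th (minor 7th) → A♯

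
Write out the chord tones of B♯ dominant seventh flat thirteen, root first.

B♯, D𝄪, F𝄪, A♯, G♯

B♯ dominant seventh flat thirteen: dominant seventh flat thirteen on B♯.
- root: B♯
- major 3rd: D𝄪
- perfect 5th: F𝄪
- minor 7th: A♯
- minor 13th: G♯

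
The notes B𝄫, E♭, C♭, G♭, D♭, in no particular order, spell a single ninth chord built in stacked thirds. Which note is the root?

Arranged so that each adjacent pair is a third by letter name: C♭ – E♭ – G♭ – B𝄫 – D♭.
The bottom of that stack, C♭, is the root (this is C♭ dominant ninth).

C♭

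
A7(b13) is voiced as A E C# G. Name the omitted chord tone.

F

A7(b13) = A, C#, E, G, F. The voicing lacks the 13th (minor 13th), F.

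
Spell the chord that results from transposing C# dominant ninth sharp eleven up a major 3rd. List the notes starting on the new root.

Transposed root: C# → E# (major 3rd up). So we spell E# dominant ninth sharp eleven:
E# — root
G## — major 3rd
B# — perfect 5th
D# — minor 7th
F## — major 9th
A## — augmented 11th

E#, G##, B#, D#, F##, A##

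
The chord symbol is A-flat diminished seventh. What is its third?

Root of A-flat diminished seventh = Ab. The 3rd is a minor 3rd: Ab up a minor 3rd → Cb.

Cb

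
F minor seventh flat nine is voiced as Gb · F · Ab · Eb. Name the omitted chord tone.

C

F minor seventh flat nine = F, Ab, C, Eb, Gb. The voicing lacks the 5th (perfect 5th), C.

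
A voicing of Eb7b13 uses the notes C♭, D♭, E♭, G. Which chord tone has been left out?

B♭

The full Eb7b13 chord is E♭, G, B♭, D♭, C♭.
Comparing with the voicing, the perfect 5th (5th) — B♭ — is absent.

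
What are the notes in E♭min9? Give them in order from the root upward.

Eb, Gb, Bb, Db, F

E♭min9: minor ninth on Eb.
- root: Eb
- minor 3rd: Gb
- perfect 5th: Bb
- minor 7th: Db
- major 9th: F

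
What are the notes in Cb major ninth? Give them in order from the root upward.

Root C-flat, quality major ninth:
Root: C-flat
Major 3rd (3rd): E-flat
Perfect 5th (5th): G-flat
Major 7th (7th): B-flat
Major 9th (9th): D-flat

C-flat – E-flat – G-flat – B-flat – D-flat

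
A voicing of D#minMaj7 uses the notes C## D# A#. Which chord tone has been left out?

F#

The full D#minMaj7 chord is D#, F#, A#, C##.
Comparing with the voicing, the minor 3rd (3rd) — F# — is absent.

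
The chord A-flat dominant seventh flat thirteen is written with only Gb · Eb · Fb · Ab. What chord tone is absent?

A-flat dominant seventh flat thirteen = Ab, C, Eb, Gb, Fb. The voicing lacks the 3rd (major 3rd), C.

C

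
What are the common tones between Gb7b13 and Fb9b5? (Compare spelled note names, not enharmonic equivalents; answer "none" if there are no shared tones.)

Gb, Fb, Ebb

Gb7b13 = Gb, Bb, Db, Fb, Ebb.
Fb9b5 = Fb, Ab, Cbb, Ebb, Gb.
Shared: Gb, Fb, Ebb.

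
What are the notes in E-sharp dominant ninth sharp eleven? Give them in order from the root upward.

E#  G##  B#  D#  F##  A##

E-sharp dominant ninth sharp eleven is a dominant ninth sharp eleven built on E#.
Root: E#
Major 3rd (3rd): G##
Perfect 5th (5th): B#
Minor 7th (7th): D#
Major 9th (9th): F##
Augmented 11th (11th): A##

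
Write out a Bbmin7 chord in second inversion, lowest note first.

F  A♭  B♭  D♭

Bbmin7 = B♭–D♭–F–A♭; second inversion → fifth (F) lowest.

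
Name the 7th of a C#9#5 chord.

C#9#5 is built on C#; its 7th is a minor 7th above the root.
A seventh above C uses the letter B, and the minor 7th above C# is B.

B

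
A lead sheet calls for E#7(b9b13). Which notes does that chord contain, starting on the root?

E#  G##  B#  D#  F#  C#

E#7(b9b13) is a dominant seventh flat nine flat thirteen built on E#.
E# — root
G## — major 3rd
B# — perfect 5th
D# — minor 7th
F# — minor 9th
C# — minor 13th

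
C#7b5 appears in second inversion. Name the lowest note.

G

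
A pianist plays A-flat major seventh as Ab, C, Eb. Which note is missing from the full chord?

A-flat major seventh = Ab, C, Eb, G. The voicing lacks the 7th (major 7th), G.

G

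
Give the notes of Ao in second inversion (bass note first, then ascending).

In root position, Ao is A–C–E♭.
Second inversion puts the fifth (E♭) in the bass.

E♭, A, C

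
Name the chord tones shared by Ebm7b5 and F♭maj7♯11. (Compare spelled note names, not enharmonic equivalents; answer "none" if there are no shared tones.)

Ebm7b5: Eb Gb Bbb Db
F♭maj7♯11: Fb Ab Cb Eb Bb
Common to both → Eb.

Eb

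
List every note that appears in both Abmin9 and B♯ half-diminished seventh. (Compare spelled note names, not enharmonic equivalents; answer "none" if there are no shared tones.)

none

Abmin9 = Ab, Cb, Eb, Gb, Bb.
B♯ half-diminished seventh = B#, D#, F#, A#.
Shared: none.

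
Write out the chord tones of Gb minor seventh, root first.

G♭, B𝄫, D♭, F♭

Gb minor seventh: minor seventh on G♭.
root → G♭
3rd (minor 3rd) → B𝄫
5th (perfect 5th) → D♭
7th (minor 7th) → F♭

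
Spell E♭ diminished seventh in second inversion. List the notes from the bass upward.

In root position, E♭ diminished seventh is Eb–Gb–Bbb–Dbb.
Second inversion puts the fifth (Bbb) in the bass.

Bbb – Dbb – Eb – Gb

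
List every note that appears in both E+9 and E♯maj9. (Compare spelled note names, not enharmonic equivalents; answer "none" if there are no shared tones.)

B♯

E+9: E G♯ B♯ D F♯
E♯maj9: E♯ G𝄪 B♯ D𝄪 F𝄪
Common to both → B♯.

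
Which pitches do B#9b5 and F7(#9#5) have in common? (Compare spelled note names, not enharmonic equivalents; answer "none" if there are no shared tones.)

none

B#9b5 = B#, D##, F#, A#, C##.
F7(#9#5) = F, A, C#, Eb, G#.
Shared: none.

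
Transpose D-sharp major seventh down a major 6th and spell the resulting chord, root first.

F♯  A♯  C♯  E♯

Transposed root: D♯ → F♯ (major 6th down). So we spell F♯ major seventh:
- root: F♯
- major 3rd: A♯
- perfect 5th: C♯
- major 7th: E♯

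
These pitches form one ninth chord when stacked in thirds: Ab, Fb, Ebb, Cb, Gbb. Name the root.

Fb

Stacking in thirds gives Fb – Ab – Cb – Ebb – Gbb, so Fb is the root — Fb dominant seventh flat nine.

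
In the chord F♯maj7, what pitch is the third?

F♯maj7 is built on F#; its 3rd is a major 3rd above the root.
A third above F uses the letter A, and the major 3rd above F# is A#.

A#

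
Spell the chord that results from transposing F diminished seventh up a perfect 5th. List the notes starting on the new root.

C, E-flat, G-flat, B-double-flat

Transposed root: F → C (perfect 5th up). So we spell C diminished seventh:
Root: C
Minor 3rd (3rd): E-flat
Diminished 5th (5th): G-flat
Diminished 7th (7th): B-double-flat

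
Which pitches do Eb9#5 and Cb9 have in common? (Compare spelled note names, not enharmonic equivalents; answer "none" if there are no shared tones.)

Eb9#5 = E♭, G, B, D♭, F.
Cb9 = C♭, E♭, G♭, B𝄫, D♭.
Shared: E♭, D♭.

E♭ D♭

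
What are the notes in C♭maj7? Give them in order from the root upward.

C♭maj7: major seventh on Cb.
- root: Cb
- major 3rd: Eb
- perfect 5th: Gb
- major 7th: Bb

Cb Eb Gb Bb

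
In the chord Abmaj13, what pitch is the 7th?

G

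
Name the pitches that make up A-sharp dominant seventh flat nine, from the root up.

A-sharp, C-double-sharp, E-sharp, G-sharp, B

Root A-sharp, quality dominant seventh flat nine:
A-sharp — root
C-double-sharp — major 3rd
E-sharp — perfect 5th
G-sharp — minor 7th
B — minor 9th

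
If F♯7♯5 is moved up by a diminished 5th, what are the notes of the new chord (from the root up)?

C  E  G#  Bb

Transposed root: F# → C (diminished 5th up). So we spell C augmented seventh:
- root: C
- major 3rd: E
- augmented 5th: G#
- minor 7th: Bb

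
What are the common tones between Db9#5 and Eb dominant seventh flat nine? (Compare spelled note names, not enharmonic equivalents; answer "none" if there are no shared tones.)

Db9#5 = Db, F, A, Cb, Eb.
Eb dominant seventh flat nine = Eb, G, Bb, Db, Fb.
Shared: Db, Eb.

Db, Eb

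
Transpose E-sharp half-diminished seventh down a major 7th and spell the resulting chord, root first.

F-sharp  A  C  E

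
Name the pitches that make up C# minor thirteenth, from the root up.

C-sharp, E, G-sharp, B, D-sharp, F-sharp, A-sharp

Root C-sharp, quality minor thirteenth:
root → C-sharp
3rd (minor 3rd) → E
5th (perfect 5th) → G-sharp
7th (minor 7th) → B
9th (major 9th) → D-sharp
11th (perfect 11th) → F-sharp
13th (major 13th) → A-sharp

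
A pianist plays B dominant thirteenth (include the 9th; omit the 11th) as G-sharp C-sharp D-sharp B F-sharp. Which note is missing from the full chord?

A

The full B dominant thirteenth chord is B, D-sharp, F-sharp, A, C-sharp, G-sharp.
Comparing with the voicing, the minor 7th (7th) — A — is absent.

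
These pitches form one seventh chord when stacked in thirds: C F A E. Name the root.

F

Arranged so that each adjacent pair is a third by letter name: F – A – C – E.
The bottom of that stack, F, is the root (this is F major seventh).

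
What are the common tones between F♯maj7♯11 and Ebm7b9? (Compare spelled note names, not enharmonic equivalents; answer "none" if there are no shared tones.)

F♯maj7♯11: F♯ A♯ C♯ E♯ B♯
Ebm7b9: E♭ G♭ B♭ D♭ F♭
Common to both → none.

none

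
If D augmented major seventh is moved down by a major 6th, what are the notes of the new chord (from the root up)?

Transposed root: D → F (major 6th down). So we spell F augmented major seventh:
- root: F
- major 3rd: A
- augmented 5th: C♯
- major 7th: E

F, A, C♯, E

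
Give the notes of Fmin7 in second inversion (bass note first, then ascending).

C, Eb, F, Ab

Fmin7 = F–Ab–C–Eb; second inversion → fifth (C) lowest.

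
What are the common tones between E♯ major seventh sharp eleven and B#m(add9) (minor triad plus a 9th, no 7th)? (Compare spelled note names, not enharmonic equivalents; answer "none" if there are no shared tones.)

E♯ major seventh sharp eleven = E♯, G𝄪, B♯, D𝄪, A𝄪.
B#m(add9) = B♯, D♯, F𝄪, C𝄪.
Shared: B♯.

B♯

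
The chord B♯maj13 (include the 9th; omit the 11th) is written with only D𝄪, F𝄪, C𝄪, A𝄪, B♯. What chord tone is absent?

B♯maj13 = B♯, D𝄪, F𝄪, A𝄪, C𝄪, G𝄪. The voicing lacks the 13th (major 13th), G𝄪.

G𝄪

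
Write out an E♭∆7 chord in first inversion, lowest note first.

E♭∆7 = E♭–G–B♭–D; first inversion → third (G) lowest.

G, B♭, D, E♭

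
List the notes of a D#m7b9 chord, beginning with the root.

Root D♯, quality minor seventh flat nine:
Root: D♯
Minor 3rd (3rd): F♯
Perfect 5th (5th): A♯
Minor 7th (7th): C♯
Minor 9th (9th): E

D♯ – F♯ – A♯ – C♯ – E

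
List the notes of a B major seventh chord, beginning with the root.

B, D#, F#, A#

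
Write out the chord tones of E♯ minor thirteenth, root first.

E# G# B# D# F## A# C##

E♯ minor thirteenth: minor thirteenth on E#.
E# — root
G# — minor 3rd
B# — perfect 5th
D# — minor 7th
F## — major 9th
A# — perfect 11th
C## — major 13th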